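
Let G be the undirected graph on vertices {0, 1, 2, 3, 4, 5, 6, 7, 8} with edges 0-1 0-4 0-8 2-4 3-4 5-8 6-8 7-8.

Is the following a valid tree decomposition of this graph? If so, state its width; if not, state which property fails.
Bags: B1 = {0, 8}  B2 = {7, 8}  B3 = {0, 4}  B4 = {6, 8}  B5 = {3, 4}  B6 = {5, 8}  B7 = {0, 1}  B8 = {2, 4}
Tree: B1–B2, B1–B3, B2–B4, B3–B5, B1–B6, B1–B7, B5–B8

Checking the three conditions: (i) the bags cover all of {0, 1, 2, 3, 4, 5, 6, 7, 8}; (ii) for each edge, some bag contains both endpoints; (iii) the bags containing any fixed vertex form a subtree. All hold, so the decomposition is valid with width 2 − 1 = 1.

Yes; width 1.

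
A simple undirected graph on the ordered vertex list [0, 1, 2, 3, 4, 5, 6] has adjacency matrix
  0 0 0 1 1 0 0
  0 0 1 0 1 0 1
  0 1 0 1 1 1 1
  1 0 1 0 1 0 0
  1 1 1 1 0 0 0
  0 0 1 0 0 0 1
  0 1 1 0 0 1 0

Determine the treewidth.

2

A width-2 tree decomposition is:
Bags: B1 = {1, 2, 4}  B2 = {2, 3, 4}  B3 = {1, 2, 6}  B4 = {2, 5, 6}  B5 = {0, 3, 4}
Tree: B1–B2, B1–B3, B3–B4, B2–B5
The largest bag has 3 vertices, giving width 2; this decomposition certifies tw(G) ≤ 2. For the lower bound, the 3 vertices {0, 3, 4} are pairwise adjacent, and any tree decomposition puts a clique entirely inside one bag — forcing width ≥ 2. Hence tw(G) = 2 exactly.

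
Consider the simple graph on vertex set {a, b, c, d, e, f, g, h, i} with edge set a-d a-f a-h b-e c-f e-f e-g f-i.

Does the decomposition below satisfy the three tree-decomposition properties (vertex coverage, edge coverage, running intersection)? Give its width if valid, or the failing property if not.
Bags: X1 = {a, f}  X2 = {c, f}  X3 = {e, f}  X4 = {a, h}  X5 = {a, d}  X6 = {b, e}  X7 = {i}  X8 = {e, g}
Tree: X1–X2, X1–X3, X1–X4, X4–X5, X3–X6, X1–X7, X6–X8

A tree decomposition must satisfy three properties: every vertex lies in some bag; for every edge, both endpoints lie together in some bag; and for every vertex, the bags containing it form a connected subtree. Here edge (f,i) lies in no bag, so the decomposition is invalid.

No — edge (f,i) lies in no bag.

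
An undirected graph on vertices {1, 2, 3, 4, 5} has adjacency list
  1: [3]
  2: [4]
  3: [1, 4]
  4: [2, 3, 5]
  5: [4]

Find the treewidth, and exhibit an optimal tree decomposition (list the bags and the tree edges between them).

Treewidth 1.
One optimal decomposition is:
Bags: B1 = {3, 4}  B2 = {4, 5}  B3 = {2, 4}  B4 = {1, 3}
Tree: B1–B2, B2–B3, B1–B4

Every bag has size at most 2, so the width is 2 − 1 = 1 and tw(G) ≤ 1. Since G has at least one edge (e.g. 4–3), it is not an edgeless graph, so tw(G) ≥ 1. Hence tw(G) = 1 exactly.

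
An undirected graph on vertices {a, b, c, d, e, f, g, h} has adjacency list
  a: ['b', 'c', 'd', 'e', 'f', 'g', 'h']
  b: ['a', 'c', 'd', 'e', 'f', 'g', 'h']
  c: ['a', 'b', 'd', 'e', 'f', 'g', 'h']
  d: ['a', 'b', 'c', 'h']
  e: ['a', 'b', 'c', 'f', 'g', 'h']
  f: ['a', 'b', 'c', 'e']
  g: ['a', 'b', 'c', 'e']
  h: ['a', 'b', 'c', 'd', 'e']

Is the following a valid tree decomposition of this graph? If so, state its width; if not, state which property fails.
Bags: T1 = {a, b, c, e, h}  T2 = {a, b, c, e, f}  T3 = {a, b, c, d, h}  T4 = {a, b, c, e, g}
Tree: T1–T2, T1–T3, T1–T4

Yes; width 4.

Vertex coverage: the bags together contain {a, b, c, d, e, f, g, h}, the full vertex set. Edge coverage: each edge of G has both endpoints in at least one bag. Running intersection: for every vertex, the bags containing it form a connected subtree. All three properties hold, so this is a valid tree decomposition of width max|bag| − 1 = 4, and hence tw(G) ≤ 4.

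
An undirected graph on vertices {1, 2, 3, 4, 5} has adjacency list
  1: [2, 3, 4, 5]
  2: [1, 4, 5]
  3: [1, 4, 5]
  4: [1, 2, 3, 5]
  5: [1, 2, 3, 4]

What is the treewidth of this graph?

3

A width-3 tree decomposition is:
Bags: B1 = {1, 2, 4, 5}  B2 = {1, 3, 4, 5}
Tree: B1–B2
The largest bag has 4 vertices, giving width 3; this decomposition certifies tw(G) ≤ 3. Conversely, {1, 2, 4, 5} is a clique of size 4, and the vertices of any clique must share a bag in every tree decomposition; so some bag has ≥ 4 vertices and tw(G) ≥ 3. The upper and lower bounds meet at 3, so that is the treewidth.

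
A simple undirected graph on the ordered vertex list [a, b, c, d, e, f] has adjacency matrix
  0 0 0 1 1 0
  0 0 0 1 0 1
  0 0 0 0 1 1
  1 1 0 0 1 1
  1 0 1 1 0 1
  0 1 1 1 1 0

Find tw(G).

2

A width-2 tree decomposition is:
Bags: B1 = {d, e, f}  B2 = {a, d, e}  B3 = {b, d, f}  B4 = {c, e, f}
Tree: B1–B2, B1–B3, B1–B4
The largest bag has 3 vertices, giving width 2; this decomposition certifies tw(G) ≤ 2. Conversely, {a, d, e} is a clique of size 3, and the vertices of any clique must share a bag in every tree decomposition; so some bag has ≥ 3 vertices and tw(G) ≥ 2. Combining the bounds, tw(G) = 2.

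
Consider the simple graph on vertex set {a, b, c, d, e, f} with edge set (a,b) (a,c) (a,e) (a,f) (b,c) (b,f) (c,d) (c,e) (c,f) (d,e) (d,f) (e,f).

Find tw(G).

A width-3 tree decomposition is:
Bags: B1 = {a, c, e, f}  B2 = {c, d, e, f}  B3 = {a, b, c, f}
Tree: B1–B2, B1–B3
Every bag has size at most 4, so the width is 4 − 1 = 3 and tw(G) ≤ 3. For the lower bound, the 4 vertices {c, d, e, f} are pairwise adjacent, and any tree decomposition puts a clique entirely inside one bag — forcing width ≥ 3. The upper and lower bounds meet at 3, so that is the treewidth.

3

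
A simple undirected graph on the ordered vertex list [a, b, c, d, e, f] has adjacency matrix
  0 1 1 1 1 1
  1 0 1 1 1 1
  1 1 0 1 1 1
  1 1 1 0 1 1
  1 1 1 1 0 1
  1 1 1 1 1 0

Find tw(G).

5

A width-5 tree decomposition is:
Bags: B1 = {a, b, c, d, e, f}
Tree: (single bag)
A single bag containing all 6 vertices is trivially a valid decomposition of width 5. For the lower bound, the 6 vertices {a, b, c, d, e, f} are pairwise adjacent, and any tree decomposition puts a clique entirely inside one bag — forcing width ≥ 5. The upper and lower bounds meet at 5, so that is the treewidth.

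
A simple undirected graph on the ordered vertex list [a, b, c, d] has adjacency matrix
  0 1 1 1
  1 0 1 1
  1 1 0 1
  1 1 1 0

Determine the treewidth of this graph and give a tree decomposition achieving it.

With just one bag of size 4, the width is 4 − 1 = 3, so tw(G) ≤ 3. On the other hand G contains the 4-clique {a, b, c, d}. A clique must lie in a single bag of any decomposition, so no decomposition can have width below 3. Hence tw(G) = 3 exactly.

Treewidth 3.
One optimal decomposition is:
Bags: B1 = {a, b, c, d}
Tree: (single bag)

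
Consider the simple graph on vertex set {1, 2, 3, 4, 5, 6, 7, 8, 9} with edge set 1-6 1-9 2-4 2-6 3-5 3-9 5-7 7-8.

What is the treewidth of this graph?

A width-1 tree decomposition is:
Bags: B1 = {7, 8}  B2 = {5, 7}  B3 = {3, 5}  B4 = {3, 9}  B5 = {1, 9}  B6 = {1, 6}  B7 = {2, 6}  B8 = {2, 4}
Tree: B1–B2, B2–B3, B3–B4, B4–B5, B5–B6, B6–B7, B7–B8
Each bag holds 2 vertices, so the decomposition has width 1, which upper-bounds the treewidth. G has an edge, so its treewidth is at least 1. Hence tw(G) = 1 exactly.

1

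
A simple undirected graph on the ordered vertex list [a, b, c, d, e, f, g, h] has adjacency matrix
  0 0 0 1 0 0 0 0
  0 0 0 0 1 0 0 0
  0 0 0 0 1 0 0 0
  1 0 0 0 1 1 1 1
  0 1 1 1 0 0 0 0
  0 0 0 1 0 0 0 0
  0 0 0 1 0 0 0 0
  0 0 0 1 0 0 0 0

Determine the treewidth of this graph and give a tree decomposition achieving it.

Each bag holds 2 vertices, so the decomposition has width 1, which upper-bounds the treewidth. Any graph with an edge has treewidth ≥ 1, and G has the edge a–d. The upper and lower bounds meet at 1, so that is the treewidth.

Treewidth 1.
One optimal decomposition is:
Bags: B1 = {a, d}  B2 = {d, e}  B3 = {c, e}  B4 = {d, h}  B5 = {d, f}  B6 = {d, g}  B7 = {b, e}
Tree: B1–B2, B2–B3, B2–B4, B2–B5, B2–B6, B3–B7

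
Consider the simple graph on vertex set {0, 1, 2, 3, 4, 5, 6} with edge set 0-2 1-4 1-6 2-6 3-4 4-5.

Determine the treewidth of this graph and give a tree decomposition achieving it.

Treewidth 1.
One optimal decomposition is:
Bags: B1 = {1, 6}  B2 = {2, 6}  B3 = {1, 4}  B4 = {0, 2}  B5 = {4, 5}  B6 = {3, 4}
Tree: B1–B2, B1–B3, B2–B4, B3–B5, B3–B6

The largest bag has 2 vertices, giving width 1; this decomposition certifies tw(G) ≤ 1. G has an edge, so its treewidth is at least 1. Hence tw(G) = 1 exactly.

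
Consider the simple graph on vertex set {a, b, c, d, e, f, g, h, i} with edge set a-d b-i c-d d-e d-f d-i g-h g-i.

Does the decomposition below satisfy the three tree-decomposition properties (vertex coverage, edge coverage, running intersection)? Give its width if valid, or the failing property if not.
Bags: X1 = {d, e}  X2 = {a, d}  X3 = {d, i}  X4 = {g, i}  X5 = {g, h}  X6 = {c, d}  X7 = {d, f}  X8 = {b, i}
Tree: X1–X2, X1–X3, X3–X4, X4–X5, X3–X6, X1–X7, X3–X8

Yes; width 1.

Every vertex of G appears in some bag (union = {a, b, c, d, e, f, g, h, i}); every edge is covered by a bag; and for each vertex v the set of bags containing v is connected in the bag tree. The decomposition is therefore valid. The largest bag has 2 vertices, so the width is 1.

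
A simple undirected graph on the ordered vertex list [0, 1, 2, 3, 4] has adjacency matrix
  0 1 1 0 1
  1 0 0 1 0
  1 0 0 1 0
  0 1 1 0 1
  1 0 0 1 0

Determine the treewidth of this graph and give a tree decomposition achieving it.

Treewidth 2.
Bags: B1 = {0, 1, 3}  B2 = {0, 2, 3}  B3 = {0, 3, 4}
Tree: B1–B2, B2–B3

The largest bag has 3 vertices, giving width 2; this decomposition certifies tw(G) ≤ 2. Since 1–3–2–0–1 is a cycle in G, G is not acyclic. Forests are exactly the graphs of treewidth ≤ 1, so tw(G) ≥ 2. Therefore the treewidth is 2.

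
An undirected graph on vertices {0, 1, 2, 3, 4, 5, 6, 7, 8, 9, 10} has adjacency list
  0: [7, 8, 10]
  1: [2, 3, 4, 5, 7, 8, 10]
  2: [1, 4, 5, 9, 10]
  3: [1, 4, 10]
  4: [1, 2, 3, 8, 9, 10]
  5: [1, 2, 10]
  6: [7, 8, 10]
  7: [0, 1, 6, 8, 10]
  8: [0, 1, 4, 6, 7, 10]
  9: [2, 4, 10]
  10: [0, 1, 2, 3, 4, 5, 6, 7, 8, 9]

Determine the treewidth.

A width-3 tree decomposition is:
Bags: B1 = {1, 7, 8, 10}  B2 = {1, 4, 8, 10}  B3 = {1, 3, 4, 10}  B4 = {1, 2, 4, 10}  B5 = {2, 4, 9, 10}  B6 = {6, 7, 8, 10}  B7 = {0, 7, 8, 10}  B8 = {1, 2, 5, 10}
Tree: B1–B2, B2–B3, B2–B4, B4–B5, B1–B6, B6–B7, B4–B8
The largest bag has 4 vertices, giving width 3; this decomposition certifies tw(G) ≤ 3. For the lower bound, the 4 vertices {0, 7, 8, 10} are pairwise adjacent, and any tree decomposition puts a clique entirely inside one bag — forcing width ≥ 3. The upper and lower bounds meet at 3, so that is the treewidth.

3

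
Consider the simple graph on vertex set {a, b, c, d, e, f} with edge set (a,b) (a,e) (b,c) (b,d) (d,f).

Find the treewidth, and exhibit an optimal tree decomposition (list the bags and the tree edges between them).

The largest bag has 2 vertices, giving width 1; this decomposition certifies tw(G) ≤ 1. Since G has at least one edge (e.g. b–d), it is not an edgeless graph, so tw(G) ≥ 1. Combining the bounds, tw(G) = 1.

Treewidth 1.
One such decomposition:
Bags: B1 = {b, d}  B2 = {d, f}  B3 = {b, c}  B4 = {a, b}  B5 = {a, e}
Tree: B1–B2, B1–B3, B3–B4, B4–B5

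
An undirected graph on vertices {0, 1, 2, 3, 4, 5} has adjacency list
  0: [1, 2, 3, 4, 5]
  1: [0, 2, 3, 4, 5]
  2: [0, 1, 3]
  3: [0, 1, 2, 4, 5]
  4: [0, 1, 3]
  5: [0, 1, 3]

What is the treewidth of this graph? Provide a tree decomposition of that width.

Treewidth 3.
Bags: B1 = {0, 1, 2, 3}  B2 = {0, 1, 3, 5}  B3 = {0, 1, 3, 4}
Tree: B1–B2, B2–B3

Every bag has size at most 4, so the width is 4 − 1 = 3 and tw(G) ≤ 3. Conversely, {0, 1, 2, 3} is a clique of size 4, and the vertices of any clique must share a bag in every tree decomposition; so some bag has ≥ 4 vertices and tw(G) ≥ 3. Combining the bounds, tw(G) = 3.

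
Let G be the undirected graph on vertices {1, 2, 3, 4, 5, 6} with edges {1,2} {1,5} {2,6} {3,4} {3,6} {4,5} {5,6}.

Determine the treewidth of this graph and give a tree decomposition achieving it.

Every bag has size at most 3, so the width is 3 − 1 = 2 and tw(G) ≤ 2. The edges 3–4–5–6–3 form a cycle, so G is not a tree and its treewidth is at least 2. Therefore the treewidth is 2.

Treewidth 2.
One such decomposition:
Bags: B1 = {3, 4, 6}  B2 = {4, 5, 6}  B3 = {2, 5, 6}  B4 = {1, 2, 5}
Tree: B1–B2, B2–B3, B3–B4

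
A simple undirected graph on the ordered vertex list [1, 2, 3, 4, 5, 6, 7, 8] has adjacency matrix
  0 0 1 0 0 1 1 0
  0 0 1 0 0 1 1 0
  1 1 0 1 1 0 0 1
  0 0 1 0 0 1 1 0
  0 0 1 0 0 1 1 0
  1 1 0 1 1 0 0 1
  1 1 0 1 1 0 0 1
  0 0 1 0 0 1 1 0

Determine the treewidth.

3

A width-3 tree decomposition is:
Bags: B1 = {3, 4, 6, 7}  B2 = {3, 6, 7, 8}  B3 = {1, 3, 6, 7}  B4 = {3, 5, 6, 7}  B5 = {2, 3, 6, 7}
Tree: B1–B2, B2–B3, B3–B4, B4–B5
Each bag holds 4 vertices, so the decomposition has width 3, which upper-bounds the treewidth. For the lower bound: the 4 vertex sets {3,4}, {7,8}, {6}, {1} are disjoint, each induces a connected subgraph, and every pair is joined by at least one edge of G. Contracting each set to a single vertex therefore yields K_{4} as a minor, and since treewidth is minor-monotone, tw(G) ≥ tw(K_{4}) = 3. Therefore the treewidth is 3.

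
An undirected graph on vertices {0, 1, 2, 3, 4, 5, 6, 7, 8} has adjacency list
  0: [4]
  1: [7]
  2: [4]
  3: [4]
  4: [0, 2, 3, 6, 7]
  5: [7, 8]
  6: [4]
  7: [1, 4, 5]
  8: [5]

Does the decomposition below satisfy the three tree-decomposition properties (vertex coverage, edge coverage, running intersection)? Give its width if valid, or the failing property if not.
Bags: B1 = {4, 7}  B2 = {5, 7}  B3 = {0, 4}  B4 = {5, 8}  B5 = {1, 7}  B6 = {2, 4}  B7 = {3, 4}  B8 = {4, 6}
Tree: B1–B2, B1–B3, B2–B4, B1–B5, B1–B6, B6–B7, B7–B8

Vertex coverage: the bags together contain {0, 1, 2, 3, 4, 5, 6, 7, 8}, the full vertex set. Edge coverage: each edge of G has both endpoints in at least one bag. Running intersection: for every vertex, the bags containing it form a connected subtree. All three properties hold, so this is a valid tree decomposition of width max|bag| − 1 = 1, and hence tw(G) ≤ 1.

Yes; width 1.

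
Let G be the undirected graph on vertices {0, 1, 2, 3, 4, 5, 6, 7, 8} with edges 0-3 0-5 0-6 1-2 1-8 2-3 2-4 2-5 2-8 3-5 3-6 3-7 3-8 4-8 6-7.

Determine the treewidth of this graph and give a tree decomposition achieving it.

The largest bag has 3 vertices, giving width 2; this decomposition certifies tw(G) ≤ 2. On the other hand G contains the 3-clique {1, 2, 8}. A clique must lie in a single bag of any decomposition, so no decomposition can have width below 2. Combining the bounds, tw(G) = 2.

Treewidth 2.
One such decomposition:
Bags: B1 = {2, 3, 5}  B2 = {2, 3, 8}  B3 = {0, 3, 5}  B4 = {2, 4, 8}  B5 = {1, 2, 8}  B6 = {0, 3, 6}  B7 = {3, 6, 7}
Tree: B1–B2, B1–B3, B2–B4, B2–B5, B3–B6, B6–B7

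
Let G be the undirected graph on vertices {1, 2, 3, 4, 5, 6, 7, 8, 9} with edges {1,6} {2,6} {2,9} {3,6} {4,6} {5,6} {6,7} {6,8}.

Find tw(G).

1

A width-1 tree decomposition is:
Bags: B1 = {3, 6}  B2 = {6, 8}  B3 = {6, 7}  B4 = {2, 6}  B5 = {4, 6}  B6 = {2, 9}  B7 = {1, 6}  B8 = {5, 6}
Tree: B1–B2, B1–B3, B1–B4, B4–B5, B4–B6, B1–B7, B5–B8
Every bag has size at most 2, so the width is 2 − 1 = 1 and tw(G) ≤ 1. Since G has at least one edge (e.g. 6–3), it is not an edgeless graph, so tw(G) ≥ 1. Therefore the treewidth is 1.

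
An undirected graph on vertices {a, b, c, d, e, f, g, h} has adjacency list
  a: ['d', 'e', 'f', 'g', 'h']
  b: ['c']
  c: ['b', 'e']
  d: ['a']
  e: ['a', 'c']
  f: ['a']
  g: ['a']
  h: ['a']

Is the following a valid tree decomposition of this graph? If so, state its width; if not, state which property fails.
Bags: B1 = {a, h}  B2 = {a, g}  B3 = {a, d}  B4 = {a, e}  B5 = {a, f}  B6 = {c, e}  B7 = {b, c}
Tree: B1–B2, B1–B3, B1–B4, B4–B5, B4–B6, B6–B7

Checking the three conditions: (i) the bags cover all of {a, b, c, d, e, f, g, h}; (ii) for each edge, some bag contains both endpoints; (iii) the bags containing any fixed vertex form a subtree. All hold, so the decomposition is valid with width 2 − 1 = 1.

Yes; width 1.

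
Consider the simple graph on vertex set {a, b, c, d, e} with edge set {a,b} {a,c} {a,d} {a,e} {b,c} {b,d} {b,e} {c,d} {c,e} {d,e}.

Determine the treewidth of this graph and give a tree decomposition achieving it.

With just one bag of size 5, the width is 5 − 1 = 4, so tw(G) ≤ 4. On the other hand G contains the 5-clique {a, b, c, d, e}. A clique must lie in a single bag of any decomposition, so no decomposition can have width below 4. Hence tw(G) = 4 exactly.

Treewidth 4.
One optimal decomposition is:
Bags: B1 = {a, b, c, d, e}
Tree: (single bag)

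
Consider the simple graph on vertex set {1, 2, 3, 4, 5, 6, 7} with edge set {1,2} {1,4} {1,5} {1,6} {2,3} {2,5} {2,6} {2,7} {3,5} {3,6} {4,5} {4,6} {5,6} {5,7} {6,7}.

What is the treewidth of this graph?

A width-3 tree decomposition is:
Bags: B1 = {1, 2, 5, 6}  B2 = {2, 3, 5, 6}  B3 = {2, 5, 6, 7}  B4 = {1, 4, 5, 6}
Tree: B1–B2, B2–B3, B1–B4
Each bag holds 4 vertices, so the decomposition has width 3, which upper-bounds the treewidth. For the lower bound, the 4 vertices {1, 2, 5, 6} are pairwise adjacent, and any tree decomposition puts a clique entirely inside one bag — forcing width ≥ 3. Combining the bounds, tw(G) = 3.

3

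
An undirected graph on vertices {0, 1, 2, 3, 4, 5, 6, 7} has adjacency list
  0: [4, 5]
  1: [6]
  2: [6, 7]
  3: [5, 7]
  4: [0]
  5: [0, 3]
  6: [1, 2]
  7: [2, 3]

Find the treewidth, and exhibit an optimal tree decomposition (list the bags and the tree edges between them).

Treewidth 1.
One optimal decomposition is:
Bags: B1 = {1, 6}  B2 = {2, 6}  B3 = {2, 7}  B4 = {3, 7}  B5 = {3, 5}  B6 = {0, 5}  B7 = {0, 4}
Tree: B1–B2, B2–B3, B3–B4, B4–B5, B5–B6, B6–B7

The largest bag has 2 vertices, giving width 1; this decomposition certifies tw(G) ≤ 1. Any graph with an edge has treewidth ≥ 1, and G has the edge 1–6. Hence tw(G) = 1 exactly.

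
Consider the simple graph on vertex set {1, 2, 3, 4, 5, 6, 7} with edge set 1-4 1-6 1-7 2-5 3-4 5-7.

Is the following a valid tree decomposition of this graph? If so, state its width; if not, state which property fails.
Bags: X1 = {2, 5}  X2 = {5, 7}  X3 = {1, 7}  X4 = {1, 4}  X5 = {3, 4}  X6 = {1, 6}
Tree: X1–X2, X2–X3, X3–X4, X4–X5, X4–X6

Yes; width 1.

Checking the three conditions: (i) the bags cover all of {1, 2, 3, 4, 5, 6, 7}; (ii) for each edge, some bag contains both endpoints; (iii) the bags containing any fixed vertex form a subtree. All hold, so the decomposition is valid with width 2 − 1 = 1.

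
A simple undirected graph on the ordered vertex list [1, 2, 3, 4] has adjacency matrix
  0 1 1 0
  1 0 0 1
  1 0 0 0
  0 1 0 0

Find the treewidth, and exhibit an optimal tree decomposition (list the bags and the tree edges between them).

Every bag has size at most 2, so the width is 2 − 1 = 1 and tw(G) ≤ 1. Since G has at least one edge (e.g. 3–1), it is not an edgeless graph, so tw(G) ≥ 1. Therefore the treewidth is 1.

Treewidth 1.
Bags: B1 = {1, 3}  B2 = {1, 2}  B3 = {2, 4}
Tree: B1–B2, B2–B3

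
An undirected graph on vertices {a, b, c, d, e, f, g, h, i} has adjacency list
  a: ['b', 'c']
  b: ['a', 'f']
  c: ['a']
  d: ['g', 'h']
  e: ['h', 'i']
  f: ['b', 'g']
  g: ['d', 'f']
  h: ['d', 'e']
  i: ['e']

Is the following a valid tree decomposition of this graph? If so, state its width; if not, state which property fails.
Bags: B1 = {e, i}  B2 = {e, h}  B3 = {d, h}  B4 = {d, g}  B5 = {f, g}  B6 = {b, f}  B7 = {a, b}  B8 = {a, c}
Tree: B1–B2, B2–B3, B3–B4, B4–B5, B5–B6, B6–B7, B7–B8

Yes; width 1.

Vertex coverage: the bags together contain {a, b, c, d, e, f, g, h, i}, the full vertex set. Edge coverage: each edge of G has both endpoints in at least one bag. Running intersection: for every vertex, the bags containing it form a connected subtree. All three properties hold, so this is a valid tree decomposition of width max|bag| − 1 = 1, and hence tw(G) ≤ 1.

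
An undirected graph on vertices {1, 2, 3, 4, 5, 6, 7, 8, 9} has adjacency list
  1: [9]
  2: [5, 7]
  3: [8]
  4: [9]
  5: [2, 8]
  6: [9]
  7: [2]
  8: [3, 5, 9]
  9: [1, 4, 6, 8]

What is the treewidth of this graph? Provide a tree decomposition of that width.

Every bag has size at most 2, so the width is 2 − 1 = 1 and tw(G) ≤ 1. Since G has at least one edge (e.g. 9–8), it is not an edgeless graph, so tw(G) ≥ 1. Therefore the treewidth is 1.

Treewidth 1.
Bags: B1 = {8, 9}  B2 = {3, 8}  B3 = {5, 8}  B4 = {1, 9}  B5 = {2, 5}  B6 = {4, 9}  B7 = {2, 7}  B8 = {6, 9}
Tree: B1–B2, B1–B3, B1–B4, B3–B5, B1–B6, B5–B7, B1–B8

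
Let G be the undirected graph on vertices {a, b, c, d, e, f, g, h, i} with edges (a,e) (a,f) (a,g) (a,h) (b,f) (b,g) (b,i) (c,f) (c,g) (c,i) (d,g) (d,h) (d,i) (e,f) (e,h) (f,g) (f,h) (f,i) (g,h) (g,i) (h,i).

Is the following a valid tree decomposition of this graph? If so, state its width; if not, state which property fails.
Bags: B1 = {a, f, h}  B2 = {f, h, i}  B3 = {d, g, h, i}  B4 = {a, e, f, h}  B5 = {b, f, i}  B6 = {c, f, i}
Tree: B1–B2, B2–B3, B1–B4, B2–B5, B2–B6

No — edge (g,a) lies in no bag.

A tree decomposition must satisfy three properties: every vertex lies in some bag; for every edge, both endpoints lie together in some bag; and for every vertex, the bags containing it form a connected subtree. Here edge (g,a) lies in no bag, so the decomposition is invalid.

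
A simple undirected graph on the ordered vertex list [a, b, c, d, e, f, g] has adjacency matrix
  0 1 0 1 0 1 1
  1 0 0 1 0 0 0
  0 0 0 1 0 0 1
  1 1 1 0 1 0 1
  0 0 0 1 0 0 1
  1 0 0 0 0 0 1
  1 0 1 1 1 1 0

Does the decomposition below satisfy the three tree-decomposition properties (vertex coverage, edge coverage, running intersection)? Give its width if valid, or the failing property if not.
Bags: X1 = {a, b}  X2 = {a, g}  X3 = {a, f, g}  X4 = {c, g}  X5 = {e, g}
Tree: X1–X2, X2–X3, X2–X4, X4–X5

No — vertex d appears in no bag.

A tree decomposition must satisfy three properties: every vertex lies in some bag; for every edge, both endpoints lie together in some bag; and for every vertex, the bags containing it form a connected subtree. Here vertex d appears in no bag, so the decomposition is invalid.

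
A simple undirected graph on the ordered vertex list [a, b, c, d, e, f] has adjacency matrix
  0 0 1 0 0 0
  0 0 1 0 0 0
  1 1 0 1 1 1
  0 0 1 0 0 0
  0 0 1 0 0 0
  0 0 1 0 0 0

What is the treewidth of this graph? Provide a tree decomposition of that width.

Treewidth 1.
One such decomposition:
Bags: B1 = {b, c}  B2 = {c, d}  B3 = {c, f}  B4 = {a, c}  B5 = {c, e}
Tree: B1–B2, B1–B3, B1–B4, B1–B5

Every bag has size at most 2, so the width is 2 − 1 = 1 and tw(G) ≤ 1. Since G has at least one edge (e.g. c–b), it is not an edgeless graph, so tw(G) ≥ 1. Hence tw(G) = 1 exactly.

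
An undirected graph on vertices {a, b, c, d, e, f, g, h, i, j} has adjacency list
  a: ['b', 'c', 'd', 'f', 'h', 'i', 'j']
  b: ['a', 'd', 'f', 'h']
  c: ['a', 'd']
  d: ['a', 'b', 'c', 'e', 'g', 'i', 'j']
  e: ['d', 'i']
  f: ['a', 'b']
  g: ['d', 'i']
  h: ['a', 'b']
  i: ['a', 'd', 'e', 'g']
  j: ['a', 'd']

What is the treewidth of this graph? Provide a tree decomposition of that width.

Each bag holds 3 vertices, so the decomposition has width 2, which upper-bounds the treewidth. Conversely, {d, g, i} is a clique of size 3, and the vertices of any clique must share a bag in every tree decomposition; so some bag has ≥ 3 vertices and tw(G) ≥ 2. Hence tw(G) = 2 exactly.

Treewidth 2.
One such decomposition:
Bags: B1 = {a, b, h}  B2 = {a, b, f}  B3 = {a, b, d}  B4 = {a, d, i}  B5 = {d, e, i}  B6 = {d, g, i}  B7 = {a, c, d}  B8 = {a, d, j}
Tree: B1–B2, B1–B3, B3–B4, B4–B5, B5–B6, B3–B7, B7–B8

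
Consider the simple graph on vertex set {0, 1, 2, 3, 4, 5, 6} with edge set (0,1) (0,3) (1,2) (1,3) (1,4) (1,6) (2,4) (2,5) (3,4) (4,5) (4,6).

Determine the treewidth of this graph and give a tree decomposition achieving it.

Treewidth 2.
One optimal decomposition is:
Bags: B1 = {1, 3, 4}  B2 = {0, 1, 3}  B3 = {1, 4, 6}  B4 = {1, 2, 4}  B5 = {2, 4, 5}
Tree: B1–B2, B1–B3, B3–B4, B4–B5

Each bag holds 3 vertices, so the decomposition has width 2, which upper-bounds the treewidth. For the lower bound, the 3 vertices {0, 1, 3} are pairwise adjacent, and any tree decomposition puts a clique entirely inside one bag — forcing width ≥ 2. Hence tw(G) = 2 exactly.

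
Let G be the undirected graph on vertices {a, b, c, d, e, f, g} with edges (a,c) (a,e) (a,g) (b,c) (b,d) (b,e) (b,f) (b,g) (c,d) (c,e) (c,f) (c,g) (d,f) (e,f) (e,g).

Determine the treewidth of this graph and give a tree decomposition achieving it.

Treewidth 3.
Bags: B1 = {b, c, e, g}  B2 = {a, c, e, g}  B3 = {b, c, e, f}  B4 = {b, c, d, f}
Tree: B1–B2, B1–B3, B3–B4

Every bag has size at most 4, so the width is 4 − 1 = 3 and tw(G) ≤ 3. Conversely, {a, c, e, g} is a clique of size 4, and the vertices of any clique must share a bag in every tree decomposition; so some bag has ≥ 4 vertices and tw(G) ≥ 3. Hence tw(G) = 3 exactly.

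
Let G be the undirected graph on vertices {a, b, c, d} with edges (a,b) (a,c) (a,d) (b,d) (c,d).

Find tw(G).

2

A width-2 tree decomposition is:
Bags: B1 = {a, c, d}  B2 = {a, b, d}
Tree: B1–B2
Each bag holds 3 vertices, so the decomposition has width 2, which upper-bounds the treewidth. Conversely, {a, c, d} is a clique of size 3, and the vertices of any clique must share a bag in every tree decomposition; so some bag has ≥ 3 vertices and tw(G) ≥ 2. Therefore the treewidth is 2.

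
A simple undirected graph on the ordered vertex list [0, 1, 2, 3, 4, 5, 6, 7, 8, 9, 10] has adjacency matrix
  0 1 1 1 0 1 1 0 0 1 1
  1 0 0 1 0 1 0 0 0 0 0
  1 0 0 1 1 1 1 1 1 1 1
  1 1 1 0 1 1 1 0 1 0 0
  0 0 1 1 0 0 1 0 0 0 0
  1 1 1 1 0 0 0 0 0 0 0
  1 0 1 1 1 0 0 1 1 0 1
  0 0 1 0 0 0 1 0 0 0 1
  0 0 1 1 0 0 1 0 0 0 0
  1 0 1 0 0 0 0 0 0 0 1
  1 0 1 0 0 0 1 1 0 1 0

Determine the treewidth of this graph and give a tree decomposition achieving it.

Every bag has size at most 4, so the width is 4 − 1 = 3 and tw(G) ≤ 3. Conversely, {0, 1, 3, 5} is a clique of size 4, and the vertices of any clique must share a bag in every tree decomposition; so some bag has ≥ 4 vertices and tw(G) ≥ 3. The upper and lower bounds meet at 3, so that is the treewidth.

Treewidth 3.
One optimal decomposition is:
Bags: B1 = {0, 2, 3, 5}  B2 = {0, 2, 3, 6}  B3 = {0, 1, 3, 5}  B4 = {2, 3, 6, 8}  B5 = {2, 3, 4, 6}  B6 = {0, 2, 6, 10}  B7 = {0, 2, 9, 10}  B8 = {2, 6, 7, 10}
Tree: B1–B2, B1–B3, B2–B4, B2–B5, B2–B6, B6–B7, B6–B8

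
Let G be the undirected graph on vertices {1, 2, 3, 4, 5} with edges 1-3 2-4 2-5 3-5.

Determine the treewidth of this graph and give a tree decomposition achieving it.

Treewidth 1.
One such decomposition:
Bags: B1 = {1, 3}  B2 = {3, 5}  B3 = {2, 5}  B4 = {2, 4}
Tree: B1–B2, B2–B3, B3–B4

Each bag holds 2 vertices, so the decomposition has width 1, which upper-bounds the treewidth. G has an edge, so its treewidth is at least 1. The upper and lower bounds meet at 1, so that is the treewidth.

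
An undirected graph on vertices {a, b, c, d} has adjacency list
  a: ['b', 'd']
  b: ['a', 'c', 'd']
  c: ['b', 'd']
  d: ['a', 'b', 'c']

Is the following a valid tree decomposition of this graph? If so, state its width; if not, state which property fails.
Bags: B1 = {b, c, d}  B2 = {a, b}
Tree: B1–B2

No — edge (d,a) lies in no bag.

A tree decomposition must satisfy three properties: every vertex lies in some bag; for every edge, both endpoints lie together in some bag; and for every vertex, the bags containing it form a connected subtree. Here edge (d,a) lies in no bag, so the decomposition is invalid.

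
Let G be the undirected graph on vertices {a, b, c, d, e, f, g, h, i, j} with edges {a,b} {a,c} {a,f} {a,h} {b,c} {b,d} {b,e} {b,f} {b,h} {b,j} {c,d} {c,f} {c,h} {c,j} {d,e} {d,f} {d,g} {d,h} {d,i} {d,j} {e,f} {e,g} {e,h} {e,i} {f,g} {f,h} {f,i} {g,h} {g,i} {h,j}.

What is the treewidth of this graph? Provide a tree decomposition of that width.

Treewidth 4.
One such decomposition:
Bags: B1 = {d, e, f, g, h}  B2 = {b, d, e, f, h}  B3 = {b, c, d, f, h}  B4 = {a, b, c, f, h}  B5 = {b, c, d, h, j}  B6 = {d, e, f, g, i}
Tree: B1–B2, B2–B3, B3–B4, B3–B5, B1–B6

Every bag has size at most 5, so the width is 5 − 1 = 4 and tw(G) ≤ 4. Conversely, {b, c, d, h, j} is a clique of size 5, and the vertices of any clique must share a bag in every tree decomposition; so some bag has ≥ 5 vertices and tw(G) ≥ 4. Combining the bounds, tw(G) = 4.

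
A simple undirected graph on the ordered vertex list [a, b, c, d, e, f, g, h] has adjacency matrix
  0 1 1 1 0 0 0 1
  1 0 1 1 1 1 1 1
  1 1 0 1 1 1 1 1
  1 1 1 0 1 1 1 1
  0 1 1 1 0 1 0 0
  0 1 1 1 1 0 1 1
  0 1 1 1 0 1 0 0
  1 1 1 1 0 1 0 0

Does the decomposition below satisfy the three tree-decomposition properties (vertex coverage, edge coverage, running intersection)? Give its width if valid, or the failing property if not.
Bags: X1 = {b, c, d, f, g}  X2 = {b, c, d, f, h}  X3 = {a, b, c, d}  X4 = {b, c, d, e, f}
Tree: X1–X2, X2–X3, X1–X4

A tree decomposition must satisfy three properties: every vertex lies in some bag; for every edge, both endpoints lie together in some bag; and for every vertex, the bags containing it form a connected subtree. Here edge (h,a) lies in no bag, so the decomposition is invalid.

No — edge (h,a) lies in no bag.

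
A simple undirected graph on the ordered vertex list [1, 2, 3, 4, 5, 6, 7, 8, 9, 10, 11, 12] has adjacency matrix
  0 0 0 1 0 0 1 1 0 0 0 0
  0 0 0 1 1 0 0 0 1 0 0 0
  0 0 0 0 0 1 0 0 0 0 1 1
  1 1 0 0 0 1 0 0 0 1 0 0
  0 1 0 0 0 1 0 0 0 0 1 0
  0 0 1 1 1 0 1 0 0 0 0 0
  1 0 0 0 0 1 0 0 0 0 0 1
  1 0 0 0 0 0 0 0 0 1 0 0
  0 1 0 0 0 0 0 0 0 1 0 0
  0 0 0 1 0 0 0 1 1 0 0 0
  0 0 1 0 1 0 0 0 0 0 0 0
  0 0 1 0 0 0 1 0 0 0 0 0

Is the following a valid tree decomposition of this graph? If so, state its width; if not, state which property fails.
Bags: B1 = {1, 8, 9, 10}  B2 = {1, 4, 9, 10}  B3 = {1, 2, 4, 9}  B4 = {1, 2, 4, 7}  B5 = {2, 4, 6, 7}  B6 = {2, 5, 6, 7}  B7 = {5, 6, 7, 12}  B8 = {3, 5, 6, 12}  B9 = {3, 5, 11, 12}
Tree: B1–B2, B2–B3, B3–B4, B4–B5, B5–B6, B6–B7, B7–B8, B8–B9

Vertex coverage: the bags together contain {1, 2, 3, 4, 5, 6, 7, 8, 9, 10, 11, 12}, the full vertex set. Edge coverage: each edge of G has both endpoints in at least one bag. Running intersection: for every vertex, the bags containing it form a connected subtree. All three properties hold, so this is a valid tree decomposition of width max|bag| − 1 = 3, and hence tw(G) ≤ 3.

Yes; width 3.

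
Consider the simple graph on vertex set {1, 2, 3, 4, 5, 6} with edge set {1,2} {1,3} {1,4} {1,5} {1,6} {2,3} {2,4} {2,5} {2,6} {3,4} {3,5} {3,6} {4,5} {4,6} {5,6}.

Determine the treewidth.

5

A width-5 tree decomposition is:
Bags: B1 = {1, 2, 3, 4, 5, 6}
Tree: (single bag)
With just one bag of size 6, the width is 6 − 1 = 5, so tw(G) ≤ 5. Conversely, {1, 2, 3, 4, 5, 6} is a clique of size 6, and the vertices of any clique must share a bag in every tree decomposition; so some bag has ≥ 6 vertices and tw(G) ≥ 5. Therefore the treewidth is 5.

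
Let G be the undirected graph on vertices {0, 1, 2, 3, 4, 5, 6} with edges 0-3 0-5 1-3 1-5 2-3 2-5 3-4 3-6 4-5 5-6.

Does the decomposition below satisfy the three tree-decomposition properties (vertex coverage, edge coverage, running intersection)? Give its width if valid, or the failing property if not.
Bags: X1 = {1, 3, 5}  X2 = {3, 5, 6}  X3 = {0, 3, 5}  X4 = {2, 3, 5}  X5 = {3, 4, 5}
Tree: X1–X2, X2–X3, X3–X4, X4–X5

Yes; width 2.

Vertex coverage: the bags together contain {0, 1, 2, 3, 4, 5, 6}, the full vertex set. Edge coverage: each edge of G has both endpoints in at least one bag. Running intersection: for every vertex, the bags containing it form a connected subtree. All three properties hold, so this is a valid tree decomposition of width max|bag| − 1 = 2, and hence tw(G) ≤ 2.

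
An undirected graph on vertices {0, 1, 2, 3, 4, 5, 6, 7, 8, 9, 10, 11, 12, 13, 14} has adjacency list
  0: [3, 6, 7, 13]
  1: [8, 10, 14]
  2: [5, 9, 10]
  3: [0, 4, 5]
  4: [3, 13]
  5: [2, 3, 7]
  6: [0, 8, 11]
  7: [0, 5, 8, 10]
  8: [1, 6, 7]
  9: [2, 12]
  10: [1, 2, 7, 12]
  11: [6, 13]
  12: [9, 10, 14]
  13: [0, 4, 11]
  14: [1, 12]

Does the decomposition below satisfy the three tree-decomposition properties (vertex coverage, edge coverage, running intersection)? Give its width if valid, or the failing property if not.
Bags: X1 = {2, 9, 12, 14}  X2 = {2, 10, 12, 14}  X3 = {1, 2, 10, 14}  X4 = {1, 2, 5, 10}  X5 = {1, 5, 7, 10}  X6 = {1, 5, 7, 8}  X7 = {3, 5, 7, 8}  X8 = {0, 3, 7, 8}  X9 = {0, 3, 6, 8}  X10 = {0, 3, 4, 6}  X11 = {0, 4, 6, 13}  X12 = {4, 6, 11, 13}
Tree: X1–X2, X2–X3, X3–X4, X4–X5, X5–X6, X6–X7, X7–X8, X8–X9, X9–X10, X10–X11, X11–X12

Yes; width 3.

Vertex coverage: the bags together contain {0, 1, 2, 3, 4, 5, 6, 7, 8, 9, 10, 11, 12, 13, 14}, the full vertex set. Edge coverage: each edge of G has both endpoints in at least one bag. Running intersection: for every vertex, the bags containing it form a connected subtree. All three properties hold, so this is a valid tree decomposition of width max|bag| − 1 = 3, and hence tw(G) ≤ 3.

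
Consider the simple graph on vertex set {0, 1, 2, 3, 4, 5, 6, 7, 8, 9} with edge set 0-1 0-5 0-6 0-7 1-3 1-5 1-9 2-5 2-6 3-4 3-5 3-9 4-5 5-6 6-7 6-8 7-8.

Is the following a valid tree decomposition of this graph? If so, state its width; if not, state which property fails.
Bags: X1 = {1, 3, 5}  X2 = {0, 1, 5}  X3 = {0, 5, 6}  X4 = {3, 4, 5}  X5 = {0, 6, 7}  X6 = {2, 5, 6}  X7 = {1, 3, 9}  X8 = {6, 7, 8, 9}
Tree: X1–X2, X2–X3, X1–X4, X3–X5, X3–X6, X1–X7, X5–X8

No — bags containing vertex 9 are not connected in the tree.

A tree decomposition must satisfy three properties: every vertex lies in some bag; for every edge, both endpoints lie together in some bag; and for every vertex, the bags containing it form a connected subtree. Here bags containing vertex 9 are not connected in the tree, so the decomposition is invalid.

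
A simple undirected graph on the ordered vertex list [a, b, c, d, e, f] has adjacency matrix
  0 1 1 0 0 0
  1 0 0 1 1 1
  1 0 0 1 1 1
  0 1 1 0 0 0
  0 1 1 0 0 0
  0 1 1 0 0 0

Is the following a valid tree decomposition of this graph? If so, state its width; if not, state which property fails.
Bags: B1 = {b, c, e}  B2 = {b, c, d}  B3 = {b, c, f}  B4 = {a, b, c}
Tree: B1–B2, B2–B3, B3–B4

Yes; width 2.

Every vertex of G appears in some bag (union = {a, b, c, d, e, f}); every edge is covered by a bag; and for each vertex v the set of bags containing v is connected in the bag tree. The decomposition is therefore valid. The largest bag has 3 vertices, so the width is 2.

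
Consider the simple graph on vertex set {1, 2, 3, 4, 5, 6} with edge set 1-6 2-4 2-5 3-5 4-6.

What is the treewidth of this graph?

A width-1 tree decomposition is:
Bags: B1 = {1, 6}  B2 = {4, 6}  B3 = {2, 4}  B4 = {2, 5}  B5 = {3, 5}
Tree: B1–B2, B2–B3, B3–B4, B4–B5
Every bag has size at most 2, so the width is 2 − 1 = 1 and tw(G) ≤ 1. Any graph with an edge has treewidth ≥ 1, and G has the edge 1–6. The upper and lower bounds meet at 1, so that is the treewidth.

1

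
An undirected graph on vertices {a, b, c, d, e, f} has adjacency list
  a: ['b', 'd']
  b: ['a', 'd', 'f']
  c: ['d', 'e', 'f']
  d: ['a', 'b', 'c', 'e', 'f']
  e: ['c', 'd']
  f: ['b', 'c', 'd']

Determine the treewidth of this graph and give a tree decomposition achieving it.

Treewidth 2.
One such decomposition:
Bags: B1 = {b, d, f}  B2 = {c, d, f}  B3 = {a, b, d}  B4 = {c, d, e}
Tree: B1–B2, B1–B3, B2–B4

Each bag holds 3 vertices, so the decomposition has width 2, which upper-bounds the treewidth. For the lower bound, the 3 vertices {a, b, d} are pairwise adjacent, and any tree decomposition puts a clique entirely inside one bag — forcing width ≥ 2. Combining the bounds, tw(G) = 2.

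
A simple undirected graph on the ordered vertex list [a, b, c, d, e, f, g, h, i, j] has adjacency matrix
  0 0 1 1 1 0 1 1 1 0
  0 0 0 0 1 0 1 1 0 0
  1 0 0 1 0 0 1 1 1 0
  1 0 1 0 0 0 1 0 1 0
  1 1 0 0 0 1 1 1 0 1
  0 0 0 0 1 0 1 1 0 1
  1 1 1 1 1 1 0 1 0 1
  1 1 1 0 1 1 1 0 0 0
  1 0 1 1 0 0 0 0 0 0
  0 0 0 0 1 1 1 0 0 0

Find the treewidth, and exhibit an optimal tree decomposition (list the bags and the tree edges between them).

Each bag holds 4 vertices, so the decomposition has width 3, which upper-bounds the treewidth. For the lower bound, the 4 vertices {a, c, d, g} are pairwise adjacent, and any tree decomposition puts a clique entirely inside one bag — forcing width ≥ 3. Hence tw(G) = 3 exactly.

Treewidth 3.
One optimal decomposition is:
Bags: B1 = {a, c, d, g}  B2 = {a, c, g, h}  B3 = {a, c, d, i}  B4 = {a, e, g, h}  B5 = {e, f, g, h}  B6 = {b, e, g, h}  B7 = {e, f, g, j}
Tree: B1–B2, B1–B3, B2–B4, B4–B5, B4–B6, B5–B7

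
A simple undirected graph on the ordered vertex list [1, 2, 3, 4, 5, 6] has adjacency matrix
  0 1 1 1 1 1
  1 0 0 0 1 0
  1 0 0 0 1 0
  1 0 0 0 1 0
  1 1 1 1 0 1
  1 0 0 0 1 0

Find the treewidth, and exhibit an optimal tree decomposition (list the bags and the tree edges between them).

Every bag has size at most 3, so the width is 3 − 1 = 2 and tw(G) ≤ 2. On the other hand G contains the 3-clique {1, 2, 5}. A clique must lie in a single bag of any decomposition, so no decomposition can have width below 2. Combining the bounds, tw(G) = 2.

Treewidth 2.
One optimal decomposition is:
Bags: B1 = {1, 5, 6}  B2 = {1, 4, 5}  B3 = {1, 2, 5}  B4 = {1, 3, 5}
Tree: B1–B2, B2–B3, B3–B4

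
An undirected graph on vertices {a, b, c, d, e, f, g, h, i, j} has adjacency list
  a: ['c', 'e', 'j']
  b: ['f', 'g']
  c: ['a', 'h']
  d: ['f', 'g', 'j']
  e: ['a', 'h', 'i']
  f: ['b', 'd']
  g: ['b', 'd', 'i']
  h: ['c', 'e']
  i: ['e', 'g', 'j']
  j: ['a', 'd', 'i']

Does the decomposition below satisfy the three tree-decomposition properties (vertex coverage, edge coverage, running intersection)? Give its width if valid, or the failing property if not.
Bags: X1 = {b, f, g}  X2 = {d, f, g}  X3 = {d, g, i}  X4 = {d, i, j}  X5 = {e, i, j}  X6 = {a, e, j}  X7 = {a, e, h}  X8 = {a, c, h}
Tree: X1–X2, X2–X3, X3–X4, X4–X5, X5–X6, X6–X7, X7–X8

Yes; width 2.

Checking the three conditions: (i) the bags cover all of {a, b, c, d, e, f, g, h, i, j}; (ii) for each edge, some bag contains both endpoints; (iii) the bags containing any fixed vertex form a subtree. All hold, so the decomposition is valid with width 3 − 1 = 2.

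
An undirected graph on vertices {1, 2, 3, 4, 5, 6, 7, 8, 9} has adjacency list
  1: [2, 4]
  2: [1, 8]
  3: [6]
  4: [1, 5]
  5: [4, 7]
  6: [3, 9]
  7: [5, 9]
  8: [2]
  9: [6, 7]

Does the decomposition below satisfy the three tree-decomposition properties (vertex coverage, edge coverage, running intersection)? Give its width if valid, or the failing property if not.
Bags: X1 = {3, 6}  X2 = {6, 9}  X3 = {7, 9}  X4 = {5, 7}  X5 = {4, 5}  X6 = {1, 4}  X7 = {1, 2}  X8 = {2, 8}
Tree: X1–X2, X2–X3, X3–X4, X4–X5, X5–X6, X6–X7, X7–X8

Every vertex of G appears in some bag (union = {1, 2, 3, 4, 5, 6, 7, 8, 9}); every edge is covered by a bag; and for each vertex v the set of bags containing v is connected in the bag tree. The decomposition is therefore valid. The largest bag has 2 vertices, so the width is 1.

Yes; width 1.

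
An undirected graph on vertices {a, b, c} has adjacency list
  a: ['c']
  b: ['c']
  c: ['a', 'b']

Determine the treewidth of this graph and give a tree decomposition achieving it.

Each bag holds 2 vertices, so the decomposition has width 1, which upper-bounds the treewidth. G has an edge, so its treewidth is at least 1. The upper and lower bounds meet at 1, so that is the treewidth.

Treewidth 1.
One optimal decomposition is:
Bags: B1 = {a, c}  B2 = {b, c}
Tree: B1–B2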